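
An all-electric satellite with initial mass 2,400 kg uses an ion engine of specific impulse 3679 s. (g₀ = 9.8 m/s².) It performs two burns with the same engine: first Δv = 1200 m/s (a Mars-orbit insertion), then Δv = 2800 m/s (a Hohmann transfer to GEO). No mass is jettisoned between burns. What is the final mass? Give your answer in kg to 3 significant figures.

v_e = Isp · g₀ = 3679 × 9.8 = 36054.2 m/s.
After the first burn: m = 2400 × exp(−1200/36054.2) = 2400 × 0.96726 = 2,321.42 kg.
After the second burn: m = 2,321.42 × exp(−2800/36054.2) = 2,321.42 × 0.92528 = 2,147.96 kg.

final mass ≈ 2150 kg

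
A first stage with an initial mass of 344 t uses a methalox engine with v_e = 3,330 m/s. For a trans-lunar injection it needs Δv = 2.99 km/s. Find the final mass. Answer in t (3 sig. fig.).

final mass ≈ 140 t

By the Tsiolkovsky rocket equation, m₀/m_f = exp(Δv / v_e) = exp(2990 / 3330.0) = exp(0.8979) = 2.4544.
m_f = m₀ / 2.4544 = 344 / 2.4544 = 140.156 t.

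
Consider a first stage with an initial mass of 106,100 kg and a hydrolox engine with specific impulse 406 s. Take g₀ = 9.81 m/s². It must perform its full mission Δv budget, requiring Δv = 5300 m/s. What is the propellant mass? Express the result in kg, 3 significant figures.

v_e = Isp · g₀ = 406 × 9.81 = 3982.9 m/s.
From the ideal rocket equation, m₀/m_f = exp(Δv / v_e) = exp(5300 / 3982.9) = exp(1.3307) = 3.7837.
m_f = 106,100 / 3.7837 = 28,041.3 kg, so propellant = m₀ − m_f = 106,100 − 28,041.3 = 78,058.7 kg.

propellant mass ≈ 78100 kg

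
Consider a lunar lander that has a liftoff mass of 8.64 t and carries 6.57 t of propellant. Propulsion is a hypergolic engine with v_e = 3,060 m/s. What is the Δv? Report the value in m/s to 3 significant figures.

Δv ≈ 4370 m/s

m_f = m₀ − m_prop = 8.64 − 6.57 = 2.07 t.
By the Tsiolkovsky rocket equation, Δv = v_e · ln(m₀/m_f) = 3060.0 × ln(4.174) = 3060.0 × 1.4289 ≈ 4372.3 m/s.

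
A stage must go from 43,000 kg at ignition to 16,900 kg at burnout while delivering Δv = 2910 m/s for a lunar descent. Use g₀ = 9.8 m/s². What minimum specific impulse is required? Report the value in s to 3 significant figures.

Isp ≈ 318 s

ln(m₀/m_f) = ln(43000/16900) = ln(2.544) = 0.9339.
v_e = Δv / ln(m₀/m_f) = 2910 / 0.9339 = 3116.0 m/s.
Isp = v_e / g₀ = 3116.0 / 9.8 = 318.0 s.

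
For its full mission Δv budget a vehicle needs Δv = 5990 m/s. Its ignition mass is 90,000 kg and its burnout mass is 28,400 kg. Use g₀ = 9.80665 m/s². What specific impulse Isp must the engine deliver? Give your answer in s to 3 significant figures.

ln(m₀/m_f) = ln(90000/28400) = ln(3.169) = 1.1534.
Rocket equation: v_e = Δv / ln(m₀/m_f) = 5990 / 1.1534 = 5193.2 m/s.
Isp = v_e / g₀ = 5193.2 / 9.80665 = 529.6 s.

Isp ≈ 530 s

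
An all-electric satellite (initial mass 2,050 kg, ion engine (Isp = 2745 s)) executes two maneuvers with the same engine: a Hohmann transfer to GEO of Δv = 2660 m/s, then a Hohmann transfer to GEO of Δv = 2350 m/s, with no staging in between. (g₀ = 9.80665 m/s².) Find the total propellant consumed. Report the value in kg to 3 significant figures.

total propellant consumed ≈ 348 kg

v_e = Isp · g₀ = 2745 × 9.80665 = 26919.3 m/s.
After the first burn: m = 2050 × exp(−2660/26919.3) = 2050 × 0.90591 = 1,857.12 kg.
After the second burn: m = 1,857.12 × exp(−2350/26919.3) = 1,857.12 × 0.91640 = 1,701.86 kg.
Total propellant = m₀ − m_final = 2050 − 1,701.86 = 348.14 kg.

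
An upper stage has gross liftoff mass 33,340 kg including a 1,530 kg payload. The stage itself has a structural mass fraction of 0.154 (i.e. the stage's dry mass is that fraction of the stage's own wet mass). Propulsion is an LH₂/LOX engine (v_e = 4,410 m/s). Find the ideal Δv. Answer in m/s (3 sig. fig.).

Δv ≈ 7260 m/s

Stage wet mass = m₀ − payload = 33,340 − 1,530 = 31,810 kg.
Stage dry mass = ε × stage wet mass = 0.154 × 31,810 = 4,898.74 kg.
Burnout mass m_f = stage dry + payload = 4,898.74 + 1,530 = 6,428.74 kg.
Δv = v_e · ln(33,340/6,428.74) = 4410.0 × ln(5.186) = 4410.0 × 1.6460 ≈ 7259 m/s.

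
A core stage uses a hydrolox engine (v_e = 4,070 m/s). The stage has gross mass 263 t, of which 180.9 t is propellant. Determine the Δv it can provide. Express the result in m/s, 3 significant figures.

Δv ≈ 4740 m/s

m_f = m₀ − m_prop = 263 − 180.9 = 82.1 t.
From the ideal rocket equation, Δv = v_e · ln(m₀/m_f) = 4070.0 × ln(3.203) = 4070.0 × 1.1642 ≈ 4738.4 m/s.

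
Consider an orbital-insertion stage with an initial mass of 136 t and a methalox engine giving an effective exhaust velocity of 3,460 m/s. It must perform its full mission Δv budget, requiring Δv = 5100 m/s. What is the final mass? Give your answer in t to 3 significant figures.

final mass ≈ 31.1 t

m₀/m_f = exp(Δv / v_e) = exp(5100 / 3460.0) = exp(1.4740) = 4.3666.
m_f = m₀ / 4.3666 = 136 / 4.3666 = 31.1455 t.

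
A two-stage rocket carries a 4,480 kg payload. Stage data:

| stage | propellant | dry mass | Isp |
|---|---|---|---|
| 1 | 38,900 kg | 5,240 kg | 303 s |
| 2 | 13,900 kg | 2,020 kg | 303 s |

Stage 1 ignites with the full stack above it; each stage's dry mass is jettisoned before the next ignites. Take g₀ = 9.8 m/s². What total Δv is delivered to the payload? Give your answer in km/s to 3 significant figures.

Ignition mass of stage 1 = 38,900+5,240 + 13,900+2,020 + 4,480 = 64,540 kg.
Stage 1: m₀ = 64,540 kg, m_f = 64,540 − 38,900 = 25,640 kg; Δv = 303×9.8×ln(2.517) = 2969.4×0.9231 ≈ 2741 m/s.
Stage 2: m₀ = 20,400 kg, m_f = 20,400 − 13,900 = 6,500 kg; Δv = 303×9.8×ln(3.138) = 2969.4×1.1437 ≈ 3396 m/s.
Total Δv = 2741 + 3396 = 6137 m/s.

Δv ≈ 6.14 km/s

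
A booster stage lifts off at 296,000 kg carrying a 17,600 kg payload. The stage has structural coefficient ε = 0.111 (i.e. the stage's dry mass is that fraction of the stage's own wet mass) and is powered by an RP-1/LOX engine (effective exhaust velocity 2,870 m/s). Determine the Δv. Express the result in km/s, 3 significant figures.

Δv ≈ 5.19 km/s

Stage wet mass = m₀ − payload = 296,000 − 17,600 = 278,400 kg.
Stage dry mass = ε × stage wet mass = 0.111 × 278,400 = 30,902.4 kg.
Burnout mass m_f = stage dry + payload = 30,902.4 + 17,600 = 48,502.4 kg.
Δv = v_e · ln(296,000/48,502.4) = 2870.0 × ln(6.103) = 2870.0 × 1.8087 ≈ 5191 m/s.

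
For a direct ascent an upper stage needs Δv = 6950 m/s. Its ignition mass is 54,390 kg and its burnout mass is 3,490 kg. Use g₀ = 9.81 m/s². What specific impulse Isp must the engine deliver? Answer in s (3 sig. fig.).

Isp ≈ 258 s

ln(m₀/m_f) = ln(54390/3490) = ln(15.58) = 2.7463.
By the Tsiolkovsky rocket equation, v_e = Δv / ln(m₀/m_f) = 6950 / 2.7463 = 2530.7 m/s.
Isp = v_e / g₀ = 2530.7 / 9.81 = 258.0 s.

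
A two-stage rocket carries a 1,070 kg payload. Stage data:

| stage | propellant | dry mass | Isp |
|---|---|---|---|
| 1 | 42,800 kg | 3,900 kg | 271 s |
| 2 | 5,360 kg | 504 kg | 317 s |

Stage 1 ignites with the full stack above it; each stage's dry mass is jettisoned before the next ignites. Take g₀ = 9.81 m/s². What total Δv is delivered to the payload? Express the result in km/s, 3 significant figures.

Ignition mass of stage 1 = 42,800+3,900 + 5,360+504 + 1,070 = 53,634 kg.
Stage 1: m₀ = 53,634 kg, m_f = 53,634 − 42,800 = 10,834 kg; Δv = 271×9.81×ln(4.951) = 2658.5×1.5995 ≈ 4252 m/s.
Stage 2: m₀ = 6,934 kg, m_f = 6,934 − 5,360 = 1,574 kg; Δv = 317×9.81×ln(4.405) = 3109.8×1.4828 ≈ 4611 m/s.
Total Δv = 4252 + 4611 = 8863 m/s.

Δv ≈ 8.86 km/s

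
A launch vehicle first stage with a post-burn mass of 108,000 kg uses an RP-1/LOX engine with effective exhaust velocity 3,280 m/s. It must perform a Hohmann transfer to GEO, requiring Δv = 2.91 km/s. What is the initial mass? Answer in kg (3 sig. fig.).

initial mass ≈ 262000 kg

By the Tsiolkovsky rocket equation, m₀/m_f = exp(Δv / v_e) = exp(2910 / 3280.0) = exp(0.8872) = 2.4283.
m₀ = m_f × 2.4283 = 108,000 × 2.4283 = 262,256 kg.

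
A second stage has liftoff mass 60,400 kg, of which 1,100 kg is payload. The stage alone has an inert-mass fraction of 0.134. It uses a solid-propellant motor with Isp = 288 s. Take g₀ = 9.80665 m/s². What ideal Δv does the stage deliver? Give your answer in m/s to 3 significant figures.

Δv ≈ 5360 m/s

Stage wet mass = m₀ − payload = 60,400 − 1,100 = 59,300 kg.
Stage dry mass = ε × stage wet mass = 0.134 × 59,300 = 7,946.2 kg.
Burnout mass m_f = stage dry + payload = 7,946.2 + 1,100 = 9,046.2 kg.
v_e = Isp · g₀ = 288 × 9.80665 = 2824.3 m/s.
From the ideal rocket equation, Δv = v_e · ln(60,400/9,046.2) = 2824.3 × ln(6.677) = 2824.3 × 1.8986 ≈ 5362 m/s.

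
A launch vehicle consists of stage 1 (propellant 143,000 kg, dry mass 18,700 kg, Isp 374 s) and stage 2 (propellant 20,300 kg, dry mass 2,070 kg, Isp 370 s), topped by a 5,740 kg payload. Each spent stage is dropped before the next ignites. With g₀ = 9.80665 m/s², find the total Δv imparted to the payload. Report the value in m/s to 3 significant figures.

Δv ≈ 9780 m/s

Ignition mass of stage 1 = 143,000+18,700 + 20,300+2,070 + 5,740 = 189,810 kg.
Stage 1: m₀ = 189,810 kg, m_f = 189,810 − 143,000 = 46,810 kg; Δv = 374×9.80665×ln(4.055) = 3667.7×1.3999 ≈ 5134 m/s.
Stage 2: m₀ = 28,110 kg, m_f = 28,110 − 20,300 = 7,810 kg; Δv = 370×9.80665×ln(3.599) = 3628.5×1.2807 ≈ 4647 m/s.
Total Δv = 5134 + 4647 = 9781 m/s.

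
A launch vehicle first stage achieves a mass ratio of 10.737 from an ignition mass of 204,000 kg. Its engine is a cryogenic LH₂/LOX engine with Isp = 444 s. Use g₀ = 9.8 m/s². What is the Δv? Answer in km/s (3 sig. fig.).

Δv ≈ 10.3 km/s

v_e = Isp · g₀ = 444 × 9.8 = 4351.2 m/s.
By the Tsiolkovsky rocket equation, Δv = v_e · ln(10.737) = 4351.2 × 2.3737 ≈ 10328.4 m/s.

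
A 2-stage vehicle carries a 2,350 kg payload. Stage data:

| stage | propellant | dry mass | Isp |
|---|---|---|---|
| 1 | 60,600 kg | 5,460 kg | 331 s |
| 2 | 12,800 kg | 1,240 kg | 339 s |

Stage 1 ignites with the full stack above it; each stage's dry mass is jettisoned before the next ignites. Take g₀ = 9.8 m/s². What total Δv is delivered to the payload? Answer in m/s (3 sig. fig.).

Δv ≈ 9350 m/s

Ignition mass of stage 1 = 60,600+5,460 + 12,800+1,240 + 2,350 = 82,450 kg.
Stage 1: m₀ = 82,450 kg, m_f = 82,450 − 60,600 = 21,850 kg; Δv = 331×9.8×ln(3.773) = 3243.8×1.3280 ≈ 4308 m/s.
Stage 2: m₀ = 16,390 kg, m_f = 16,390 − 12,800 = 3,590 kg; Δv = 339×9.8×ln(4.565) = 3322.2×1.5185 ≈ 5045 m/s.
Total Δv = 4308 + 5045 = 9353 m/s.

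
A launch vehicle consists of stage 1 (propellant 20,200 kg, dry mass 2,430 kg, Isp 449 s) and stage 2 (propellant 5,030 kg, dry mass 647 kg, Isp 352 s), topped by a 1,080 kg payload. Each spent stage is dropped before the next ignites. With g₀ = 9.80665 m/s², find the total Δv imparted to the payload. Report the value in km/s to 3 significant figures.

Δv ≈ 9.83 km/s

Ignition mass of stage 1 = 20,200+2,430 + 5,030+647 + 1,080 = 29,387 kg.
Stage 1: m₀ = 29,387 kg, m_f = 29,387 − 20,200 = 9,187 kg; Δv = 449×9.80665×ln(3.199) = 4403.2×1.1628 ≈ 5120 m/s.
Stage 2: m₀ = 6,757 kg, m_f = 6,757 − 5,030 = 1,727 kg; Δv = 352×9.80665×ln(3.913) = 3451.9×1.3642 ≈ 4709 m/s.
Total Δv = 5120 + 4709 = 9829 m/s.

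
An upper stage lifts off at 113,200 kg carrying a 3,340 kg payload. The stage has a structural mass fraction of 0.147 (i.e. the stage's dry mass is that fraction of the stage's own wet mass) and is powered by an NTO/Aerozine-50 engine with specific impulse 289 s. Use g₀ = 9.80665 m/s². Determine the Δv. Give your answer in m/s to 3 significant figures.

Δv ≈ 4990 m/s

Stage wet mass = m₀ − payload = 113,200 − 3,340 = 109,860 kg.
Stage dry mass = ε × stage wet mass = 0.147 × 109,860 = 16,149.4 kg.
Burnout mass m_f = stage dry + payload = 16,149.4 + 3,340 = 19,489.4 kg.
v_e = Isp · g₀ = 289 × 9.80665 = 2834.1 m/s.
Δv = v_e · ln(113,200/19,489.4) = 2834.1 × ln(5.808) = 2834.1 × 1.7593 ≈ 4986 m/s.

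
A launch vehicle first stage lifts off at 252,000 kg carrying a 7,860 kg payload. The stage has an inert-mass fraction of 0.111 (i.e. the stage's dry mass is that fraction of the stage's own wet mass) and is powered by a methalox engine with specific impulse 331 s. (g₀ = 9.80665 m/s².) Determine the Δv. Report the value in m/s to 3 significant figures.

Stage wet mass = m₀ − payload = 252,000 − 7,860 = 244,140 kg.
Stage dry mass = ε × stage wet mass = 0.111 × 244,140 = 27,099.5 kg.
Burnout mass m_f = stage dry + payload = 27,099.5 + 7,860 = 34,959.5 kg.
v_e = Isp · g₀ = 331 × 9.80665 = 3246.0 m/s.
From the ideal rocket equation, Δv = v_e · ln(252,000/34,959.5) = 3246.0 × ln(7.208) = 3246.0 × 1.9752 ≈ 6412 m/s.

Δv ≈ 6410 m/s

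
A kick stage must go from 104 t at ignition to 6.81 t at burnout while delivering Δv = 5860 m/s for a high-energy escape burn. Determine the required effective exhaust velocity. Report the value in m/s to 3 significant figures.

ln(m₀/m_f) = ln(104000/6810) = ln(15.27) = 2.7260.
From the ideal rocket equation, v_e = Δv / ln(m₀/m_f) = 5860 / 2.7260 = 2149.7 m/s.

v_e ≈ 2150 m/s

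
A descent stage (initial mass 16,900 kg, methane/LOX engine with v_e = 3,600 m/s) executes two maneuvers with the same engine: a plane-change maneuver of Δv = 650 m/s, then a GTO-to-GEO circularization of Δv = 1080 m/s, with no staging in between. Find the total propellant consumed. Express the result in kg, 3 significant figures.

After the first burn: m = 16900 × exp(−650/3600.0) = 16900 × 0.83481 = 14,108.3 kg.
After the second burn: m = 14,108.3 × exp(−1080/3600.0) = 14,108.3 × 0.74082 = 10,451.7 kg.
Total propellant = m₀ − m_final = 16900 − 10,451.7 = 6,448.3 kg.

total propellant consumed ≈ 6450 kg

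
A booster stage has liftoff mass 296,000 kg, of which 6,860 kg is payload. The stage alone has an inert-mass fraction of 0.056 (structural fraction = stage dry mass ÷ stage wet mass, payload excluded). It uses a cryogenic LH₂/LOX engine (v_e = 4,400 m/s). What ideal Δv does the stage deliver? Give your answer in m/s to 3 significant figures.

Stage wet mass = m₀ − payload = 296,000 − 6,860 = 289,140 kg.
Stage dry mass = ε × stage wet mass = 0.056 × 289,140 = 16,191.8 kg.
Burnout mass m_f = stage dry + payload = 16,191.8 + 6,860 = 23,051.8 kg.
Δv = v_e · ln(296,000/23,051.8) = 4400.0 × ln(12.84) = 4400.0 × 2.5526 ≈ 11232 m/s.

Δv ≈ 11200 m/s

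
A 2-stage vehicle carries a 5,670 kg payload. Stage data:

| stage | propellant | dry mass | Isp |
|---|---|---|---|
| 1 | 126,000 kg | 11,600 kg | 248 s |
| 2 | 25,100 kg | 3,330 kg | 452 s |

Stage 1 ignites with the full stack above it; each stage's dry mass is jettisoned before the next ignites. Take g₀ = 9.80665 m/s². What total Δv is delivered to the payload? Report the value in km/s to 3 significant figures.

Δv ≈ 9.12 km/s

Ignition mass of stage 1 = 126,000+11,600 + 25,100+3,330 + 5,670 = 171,700 kg.
Stage 1: m₀ = 171,700 kg, m_f = 171,700 − 126,000 = 45,700 kg; Δv = 248×9.80665×ln(3.757) = 2432.0×1.3237 ≈ 3219 m/s.
Stage 2: m₀ = 34,100 kg, m_f = 34,100 − 25,100 = 9,000 kg; Δv = 452×9.80665×ln(3.789) = 4432.6×1.3321 ≈ 5905 m/s.
Total Δv = 3219 + 5905 = 9124 m/s.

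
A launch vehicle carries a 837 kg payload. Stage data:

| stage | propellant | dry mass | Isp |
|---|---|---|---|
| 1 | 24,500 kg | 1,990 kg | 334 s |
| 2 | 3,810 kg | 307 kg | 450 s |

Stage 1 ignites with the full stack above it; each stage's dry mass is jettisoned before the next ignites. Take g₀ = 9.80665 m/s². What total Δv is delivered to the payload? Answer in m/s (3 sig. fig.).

Δv ≈ 11400 m/s

Ignition mass of stage 1 = 24,500+1,990 + 3,810+307 + 837 = 31,444 kg.
Stage 1: m₀ = 31,444 kg, m_f = 31,444 − 24,500 = 6,944 kg; Δv = 334×9.80665×ln(4.528) = 3275.4×1.5103 ≈ 4947 m/s.
Stage 2: m₀ = 4,954 kg, m_f = 4,954 − 3,810 = 1,144 kg; Δv = 450×9.80665×ln(4.33) = 4413.0×1.4657 ≈ 6468 m/s.
Total Δv = 4947 + 6468 = 11415 m/s.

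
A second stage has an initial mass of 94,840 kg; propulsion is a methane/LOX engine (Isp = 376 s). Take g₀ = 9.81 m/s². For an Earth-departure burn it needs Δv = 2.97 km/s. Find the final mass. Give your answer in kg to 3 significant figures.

v_e = Isp · g₀ = 376 × 9.81 = 3688.6 m/s.
m₀/m_f = exp(Δv / v_e) = exp(2970 / 3688.6) = exp(0.8052) = 2.2371.
m_f = m₀ / 2.2371 = 94,840 / 2.2371 = 42,394.2 kg.

final mass ≈ 42400 kg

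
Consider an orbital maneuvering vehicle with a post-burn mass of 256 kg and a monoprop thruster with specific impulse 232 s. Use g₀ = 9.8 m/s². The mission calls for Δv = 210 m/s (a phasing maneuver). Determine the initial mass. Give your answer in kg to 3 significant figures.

initial mass ≈ 281 kg

v_e = Isp · g₀ = 232 × 9.8 = 2273.6 m/s.
m₀/m_f = exp(Δv / v_e) = exp(210 / 2273.6) = exp(0.0924) = 1.0968.
m₀ = m_f × 1.0968 = 256 × 1.0968 = 280.781 kg.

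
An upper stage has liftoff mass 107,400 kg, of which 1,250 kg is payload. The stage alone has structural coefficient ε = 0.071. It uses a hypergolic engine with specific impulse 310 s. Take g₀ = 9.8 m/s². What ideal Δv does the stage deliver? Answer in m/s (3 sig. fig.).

Stage wet mass = m₀ − payload = 107,400 − 1,250 = 106,150 kg.
Stage dry mass = ε × stage wet mass = 0.071 × 106,150 = 7,536.65 kg.
Burnout mass m_f = stage dry + payload = 7,536.65 + 1,250 = 8,786.65 kg.
v_e = Isp · g₀ = 310 × 9.8 = 3038.0 m/s.
Δv = v_e · ln(107,400/8,786.65) = 3038.0 × ln(12.22) = 3038.0 × 2.5033 ≈ 7605 m/s.

Δv ≈ 7610 m/s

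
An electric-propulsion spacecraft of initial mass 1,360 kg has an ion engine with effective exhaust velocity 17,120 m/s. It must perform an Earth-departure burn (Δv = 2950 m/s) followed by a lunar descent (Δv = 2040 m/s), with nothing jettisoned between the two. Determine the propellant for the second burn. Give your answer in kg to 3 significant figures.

propellant for the second burn ≈ 129 kg

After the first burn: m = 1360 × exp(−2950/17120.0) = 1360 × 0.84172 = 1,144.74 kg.
After the second burn: m = 1,144.74 × exp(−2040/17120.0) = 1,144.74 × 0.88767 = 1,016.15 kg.
Second-burn propellant = 1,144.74 − 1,016.15 = 128.59 kg.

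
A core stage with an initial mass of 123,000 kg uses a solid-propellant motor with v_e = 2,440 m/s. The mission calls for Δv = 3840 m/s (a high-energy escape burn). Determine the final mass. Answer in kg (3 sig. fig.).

final mass ≈ 25500 kg

By the Tsiolkovsky rocket equation, m₀/m_f = exp(Δv / v_e) = exp(3840 / 2440.0) = exp(1.5738) = 4.8248.
m_f = m₀ / 4.8248 = 123,000 / 4.8248 = 25,493.3 kg.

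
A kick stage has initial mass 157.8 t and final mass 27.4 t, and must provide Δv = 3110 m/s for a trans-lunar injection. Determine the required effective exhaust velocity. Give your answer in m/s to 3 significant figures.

ln(m₀/m_f) = ln(157800/27400) = ln(5.759) = 1.7508.
Rocket equation: v_e = Δv / ln(m₀/m_f) = 3110 / 1.7508 = 1776.3 m/s.

v_e ≈ 1780 m/s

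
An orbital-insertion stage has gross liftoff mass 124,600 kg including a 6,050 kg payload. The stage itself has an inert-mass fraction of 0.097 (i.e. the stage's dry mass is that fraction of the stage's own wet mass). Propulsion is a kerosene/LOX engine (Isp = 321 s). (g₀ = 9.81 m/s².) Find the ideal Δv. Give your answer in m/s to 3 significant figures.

Δv ≈ 6170 m/s

Stage wet mass = m₀ − payload = 124,600 − 6,050 = 118,550 kg.
Stage dry mass = ε × stage wet mass = 0.097 × 118,550 = 11,499.4 kg.
Burnout mass m_f = stage dry + payload = 11,499.4 + 6,050 = 17,549.4 kg.
v_e = Isp · g₀ = 321 × 9.81 = 3149.0 m/s.
From the ideal rocket equation, Δv = v_e · ln(124,600/17,549.4) = 3149.0 × ln(7.1) = 3149.0 × 1.9601 ≈ 6172 m/s.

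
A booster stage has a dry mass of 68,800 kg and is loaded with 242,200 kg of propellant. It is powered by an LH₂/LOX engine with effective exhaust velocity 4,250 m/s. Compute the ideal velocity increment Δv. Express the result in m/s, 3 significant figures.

Δv ≈ 6410 m/s

m₀ = m_dry + m_prop = 68,800 + 242,200 = 311,000 kg.
Δv = v_e · ln(m₀/m_f) = 4250.0 × ln(4.52) = 4250.0 × 1.5086 ≈ 6411.5 m/s.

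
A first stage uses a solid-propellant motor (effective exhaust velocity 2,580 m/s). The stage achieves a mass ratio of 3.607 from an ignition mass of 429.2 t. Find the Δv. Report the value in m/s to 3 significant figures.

Δv ≈ 3310 m/s

Δv = v_e · ln(3.607) = 2580.0 × 1.2829 ≈ 3309.8 m/s.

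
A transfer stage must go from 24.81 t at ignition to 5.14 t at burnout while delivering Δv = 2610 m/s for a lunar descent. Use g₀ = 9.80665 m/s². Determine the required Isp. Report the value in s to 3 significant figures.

Isp ≈ 169 s

ln(m₀/m_f) = ln(24810/5140) = ln(4.827) = 1.5742.
v_e = Δv / ln(m₀/m_f) = 2610 / 1.5742 = 1658.0 m/s.
Isp = v_e / g₀ = 1658.0 / 9.80665 = 169.1 s.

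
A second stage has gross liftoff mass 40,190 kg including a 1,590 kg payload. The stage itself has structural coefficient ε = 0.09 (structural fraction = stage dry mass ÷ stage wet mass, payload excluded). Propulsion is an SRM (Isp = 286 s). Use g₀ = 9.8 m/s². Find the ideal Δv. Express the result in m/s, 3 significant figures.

Stage wet mass = m₀ − payload = 40,190 − 1,590 = 38,600 kg.
Stage dry mass = ε × stage wet mass = 0.09 × 38,600 = 3,474 kg.
Burnout mass m_f = stage dry + payload = 3,474 + 1,590 = 5,064 kg.
v_e = Isp · g₀ = 286 × 9.8 = 2802.8 m/s.
Using Δv = v_e ln(m₀/m_f): Δv = v_e · ln(40,190/5,064) = 2802.8 × ln(7.936) = 2802.8 × 2.0715 ≈ 5806 m/s.

Δv ≈ 5810 m/s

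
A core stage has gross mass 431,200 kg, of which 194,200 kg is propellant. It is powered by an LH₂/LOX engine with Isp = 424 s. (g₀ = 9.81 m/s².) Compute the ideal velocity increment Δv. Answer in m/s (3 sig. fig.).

v_e = Isp · g₀ = 424 × 9.81 = 4159.4 m/s.
m_f = m₀ − m_prop = 431,200 − 194,200 = 237,000 kg.
From the ideal rocket equation, Δv = v_e · ln(m₀/m_f) = 4159.4 × ln(1.819) = 4159.4 × 0.5985 ≈ 2489.5 m/s.

Δv ≈ 2490 m/s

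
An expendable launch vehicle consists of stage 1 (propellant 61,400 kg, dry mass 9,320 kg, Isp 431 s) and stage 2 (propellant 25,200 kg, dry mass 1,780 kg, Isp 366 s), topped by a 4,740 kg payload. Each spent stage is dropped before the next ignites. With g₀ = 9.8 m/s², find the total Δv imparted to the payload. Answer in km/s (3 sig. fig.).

Ignition mass of stage 1 = 61,400+9,320 + 25,200+1,780 + 4,740 = 102,440 kg.
Stage 1: m₀ = 102,440 kg, m_f = 102,440 − 61,400 = 41,040 kg; Δv = 431×9.8×ln(2.496) = 4223.8×0.9147 ≈ 3864 m/s.
Stage 2: m₀ = 31,720 kg, m_f = 31,720 − 25,200 = 6,520 kg; Δv = 366×9.8×ln(4.865) = 3586.8×1.5821 ≈ 5675 m/s.
Total Δv = 3864 + 5675 = 9539 m/s.

Δv ≈ 9.54 km/s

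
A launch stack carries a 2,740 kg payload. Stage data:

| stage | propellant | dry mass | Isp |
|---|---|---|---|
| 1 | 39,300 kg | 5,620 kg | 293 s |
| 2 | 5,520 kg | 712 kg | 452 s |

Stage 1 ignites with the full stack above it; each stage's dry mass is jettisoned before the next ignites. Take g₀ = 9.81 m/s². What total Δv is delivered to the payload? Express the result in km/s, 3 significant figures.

Δv ≈ 7.99 km/s

Ignition mass of stage 1 = 39,300+5,620 + 5,520+712 + 2,740 = 53,892 kg.
Stage 1: m₀ = 53,892 kg, m_f = 53,892 − 39,300 = 14,592 kg; Δv = 293×9.81×ln(3.693) = 2874.3×1.3065 ≈ 3755 m/s.
Stage 2: m₀ = 8,972 kg, m_f = 8,972 − 5,520 = 3,452 kg; Δv = 452×9.81×ln(2.599) = 4434.1×0.9552 ≈ 4235 m/s.
Total Δv = 3755 + 4235 = 7990 m/s.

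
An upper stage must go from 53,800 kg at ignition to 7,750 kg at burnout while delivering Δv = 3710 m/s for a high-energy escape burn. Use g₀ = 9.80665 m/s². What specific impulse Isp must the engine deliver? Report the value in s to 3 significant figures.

ln(m₀/m_f) = ln(53800/7750) = ln(6.942) = 1.9376.
By the Tsiolkovsky rocket equation, v_e = Δv / ln(m₀/m_f) = 3710 / 1.9376 = 1914.8 m/s.
Isp = v_e / g₀ = 1914.8 / 9.80665 = 195.3 s.

Isp ≈ 195 s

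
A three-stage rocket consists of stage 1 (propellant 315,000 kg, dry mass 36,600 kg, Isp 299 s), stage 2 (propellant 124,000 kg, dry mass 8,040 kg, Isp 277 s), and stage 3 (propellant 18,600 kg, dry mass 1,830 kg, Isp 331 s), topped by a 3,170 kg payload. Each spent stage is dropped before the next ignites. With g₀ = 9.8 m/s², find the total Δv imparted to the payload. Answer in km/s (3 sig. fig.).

Δv ≈ 12.2 km/s

Ignition mass of stage 1 = 315,000+36,600 + 124,000+8,040 + 18,600+1,830 + 3,170 = 507,240 kg.
Stage 1: m₀ = 507,240 kg, m_f = 507,240 − 315,000 = 192,240 kg; Δv = 299×9.8×ln(2.639) = 2930.2×0.9702 ≈ 2843 m/s.
Stage 2: m₀ = 155,640 kg, m_f = 155,640 − 124,000 = 31,640 kg; Δv = 277×9.8×ln(4.919) = 2714.6×1.5931 ≈ 4325 m/s.
Stage 3: m₀ = 23,600 kg, m_f = 23,600 − 18,600 = 5,000 kg; Δv = 331×9.8×ln(4.72) = 3243.8×1.5518 ≈ 5034 m/s.
Total Δv = 2843 + 4325 + 5034 = 12202 m/s.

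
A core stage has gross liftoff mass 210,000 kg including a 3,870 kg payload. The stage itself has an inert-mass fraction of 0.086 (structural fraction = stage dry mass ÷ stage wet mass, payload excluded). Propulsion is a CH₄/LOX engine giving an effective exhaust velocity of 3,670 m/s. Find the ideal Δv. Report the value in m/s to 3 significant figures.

Stage wet mass = m₀ − payload = 210,000 − 3,870 = 206,130 kg.
Stage dry mass = ε × stage wet mass = 0.086 × 206,130 = 17,727.2 kg.
Burnout mass m_f = stage dry + payload = 17,727.2 + 3,870 = 21,597.2 kg.
Δv = v_e · ln(210,000/21,597.2) = 3670.0 × ln(9.723) = 3670.0 × 2.2745 ≈ 8348 m/s.

Δv ≈ 8350 m/s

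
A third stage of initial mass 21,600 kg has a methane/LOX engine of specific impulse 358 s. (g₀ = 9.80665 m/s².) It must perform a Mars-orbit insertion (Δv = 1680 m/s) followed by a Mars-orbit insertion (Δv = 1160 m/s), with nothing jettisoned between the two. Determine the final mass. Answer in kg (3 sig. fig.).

final mass ≈ 9620 kg

v_e = Isp · g₀ = 358 × 9.80665 = 3510.8 m/s.
After the first burn: m = 21600 × exp(−1680/3510.8) = 21600 × 0.61970 = 13,385.5 kg.
After the second burn: m = 13,385.5 × exp(−1160/3510.8) = 13,385.5 × 0.71863 = 9,619.22 kg.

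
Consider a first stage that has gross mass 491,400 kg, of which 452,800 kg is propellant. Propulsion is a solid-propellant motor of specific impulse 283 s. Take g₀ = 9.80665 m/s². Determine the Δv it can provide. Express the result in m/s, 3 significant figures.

Δv ≈ 7060 m/s

v_e = Isp · g₀ = 283 × 9.80665 = 2775.3 m/s.
m_f = m₀ − m_prop = 491,400 − 452,800 = 38,600 kg.
From the ideal rocket equation, Δv = v_e · ln(m₀/m_f) = 2775.3 × ln(12.73) = 2775.3 × 2.5440 ≈ 7060.3 m/s.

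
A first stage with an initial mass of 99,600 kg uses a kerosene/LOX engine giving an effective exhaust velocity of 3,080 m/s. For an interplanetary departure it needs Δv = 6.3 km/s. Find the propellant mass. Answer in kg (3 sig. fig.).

propellant mass ≈ 86700 kg

m₀/m_f = exp(Δv / v_e) = exp(6300 / 3080.0) = exp(2.0455) = 7.7327.
m_f = 99,600 / 7.7327 = 12,880.4 kg, so propellant = m₀ − m_f = 99,600 − 12,880.4 = 86,719.6 kg.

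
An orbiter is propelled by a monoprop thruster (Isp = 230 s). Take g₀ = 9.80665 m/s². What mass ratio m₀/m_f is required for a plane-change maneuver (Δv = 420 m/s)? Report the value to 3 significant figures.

v_e = Isp · g₀ = 230 × 9.80665 = 2255.5 m/s.
m₀/m_f = exp(Δv / v_e) = exp(420 / 2255.5) = exp(0.1862) = 1.2047.

mass ratio ≈ 1.20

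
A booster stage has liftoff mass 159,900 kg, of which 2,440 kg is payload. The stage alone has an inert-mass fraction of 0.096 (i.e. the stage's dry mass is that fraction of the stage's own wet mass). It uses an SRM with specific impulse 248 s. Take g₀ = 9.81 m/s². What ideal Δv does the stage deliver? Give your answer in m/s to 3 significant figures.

Δv ≈ 5370 m/s

Stage wet mass = m₀ − payload = 159,900 − 2,440 = 157,460 kg.
Stage dry mass = ε × stage wet mass = 0.096 × 157,460 = 15,116.2 kg.
Burnout mass m_f = stage dry + payload = 15,116.2 + 2,440 = 17,556.2 kg.
v_e = Isp · g₀ = 248 × 9.81 = 2432.9 m/s.
Δv = v_e · ln(159,900/17,556.2) = 2432.9 × ln(9.108) = 2432.9 × 2.2091 ≈ 5375 m/s.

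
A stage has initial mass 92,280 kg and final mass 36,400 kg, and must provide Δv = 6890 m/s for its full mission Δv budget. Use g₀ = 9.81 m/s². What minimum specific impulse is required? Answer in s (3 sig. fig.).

ln(m₀/m_f) = ln(92280/36400) = ln(2.535) = 0.9303.
From the ideal rocket equation, v_e = Δv / ln(m₀/m_f) = 6890 / 0.9303 = 7406.5 m/s.
Isp = v_e / g₀ = 7406.5 / 9.81 = 755.0 s.

Isp ≈ 755 s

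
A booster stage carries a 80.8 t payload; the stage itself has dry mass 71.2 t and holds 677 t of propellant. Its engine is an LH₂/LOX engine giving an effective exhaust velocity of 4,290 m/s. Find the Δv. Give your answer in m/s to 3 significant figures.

Δv ≈ 7280 m/s

m₀ = payload + dry + propellant = 80.8 + 71.2 + 677 = 829 t.
m_f = payload + dry = 80.8 + 71.2 = 152 t.
Using Δv = v_e ln(m₀/m_f): Δv = v_e · ln(m₀/m_f) = 4290.0 × ln(5.454) = 4290.0 × 1.6963 ≈ 7277.3 m/s.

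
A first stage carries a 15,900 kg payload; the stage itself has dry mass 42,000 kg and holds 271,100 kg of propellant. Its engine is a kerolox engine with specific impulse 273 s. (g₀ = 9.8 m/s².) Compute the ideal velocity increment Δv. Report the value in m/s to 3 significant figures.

Δv ≈ 4650 m/s

v_e = Isp · g₀ = 273 × 9.8 = 2675.4 m/s.
m₀ = payload + dry + propellant = 15,900 + 42,000 + 271,100 = 329,000 kg.
m_f = payload + dry = 15,900 + 42,000 = 57,900 kg.
Δv = v_e · ln(m₀/m_f) = 2675.4 × ln(5.682) = 2675.4 × 1.7373 ≈ 4648.1 m/s.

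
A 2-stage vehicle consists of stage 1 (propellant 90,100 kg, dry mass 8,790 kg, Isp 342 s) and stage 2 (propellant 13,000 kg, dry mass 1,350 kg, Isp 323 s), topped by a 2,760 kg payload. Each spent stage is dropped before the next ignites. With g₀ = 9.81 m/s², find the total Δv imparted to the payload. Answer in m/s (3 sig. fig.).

Ignition mass of stage 1 = 90,100+8,790 + 13,000+1,350 + 2,760 = 116,000 kg.
Stage 1: m₀ = 116,000 kg, m_f = 116,000 − 90,100 = 25,900 kg; Δv = 342×9.81×ln(4.479) = 3355.0×1.4993 ≈ 5030 m/s.
Stage 2: m₀ = 17,110 kg, m_f = 17,110 − 13,000 = 4,110 kg; Δv = 323×9.81×ln(4.163) = 3168.6×1.4262 ≈ 4519 m/s.
Total Δv = 5030 + 4519 = 9549 m/s.

Δv ≈ 9550 m/s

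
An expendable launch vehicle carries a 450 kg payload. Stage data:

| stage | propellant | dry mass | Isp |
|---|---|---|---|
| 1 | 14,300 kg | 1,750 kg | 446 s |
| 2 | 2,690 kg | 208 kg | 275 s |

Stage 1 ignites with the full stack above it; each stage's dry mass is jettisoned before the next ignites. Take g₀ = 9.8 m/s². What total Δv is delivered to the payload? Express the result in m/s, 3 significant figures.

Ignition mass of stage 1 = 14,300+1,750 + 2,690+208 + 450 = 19,398 kg.
Stage 1: m₀ = 19,398 kg, m_f = 19,398 − 14,300 = 5,098 kg; Δv = 446×9.8×ln(3.805) = 4370.8×1.3363 ≈ 5841 m/s.
Stage 2: m₀ = 3,348 kg, m_f = 3,348 − 2,690 = 658 kg; Δv = 275×9.8×ln(5.088) = 2695.0×1.6269 ≈ 4385 m/s.
Total Δv = 5841 + 4385 = 10226 m/s.

Δv ≈ 10200 m/s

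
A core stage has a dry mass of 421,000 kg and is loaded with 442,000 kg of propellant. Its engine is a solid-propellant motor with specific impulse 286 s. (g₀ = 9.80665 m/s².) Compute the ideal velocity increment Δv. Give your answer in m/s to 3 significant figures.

Δv ≈ 2010 m/s

v_e = Isp · g₀ = 286 × 9.80665 = 2804.7 m/s.
m₀ = m_dry + m_prop = 421,000 + 442,000 = 863,000 kg.
Δv = v_e · ln(m₀/m_f) = 2804.7 × ln(2.05) = 2804.7 × 0.7178 ≈ 2013.2 m/s.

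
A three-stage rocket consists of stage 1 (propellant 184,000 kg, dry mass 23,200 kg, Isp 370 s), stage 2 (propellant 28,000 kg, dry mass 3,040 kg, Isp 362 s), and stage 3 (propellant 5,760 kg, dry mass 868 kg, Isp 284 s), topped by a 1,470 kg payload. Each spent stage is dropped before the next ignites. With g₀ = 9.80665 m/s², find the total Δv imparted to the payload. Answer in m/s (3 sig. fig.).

Δv ≈ 12900 m/s

Ignition mass of stage 1 = 184,000+23,200 + 28,000+3,040 + 5,760+868 + 1,470 = 246,338 kg.
Stage 1: m₀ = 246,338 kg, m_f = 246,338 − 184,000 = 62,338 kg; Δv = 370×9.80665×ln(3.952) = 3628.5×1.3741 ≈ 4986 m/s.
Stage 2: m₀ = 39,138 kg, m_f = 39,138 − 28,000 = 11,138 kg; Δv = 362×9.80665×ln(3.514) = 3550.0×1.2567 ≈ 4461 m/s.
Stage 3: m₀ = 8,098 kg, m_f = 8,098 − 5,760 = 2,338 kg; Δv = 284×9.80665×ln(3.464) = 2785.1×1.2423 ≈ 3460 m/s.
Total Δv = 4986 + 4461 + 3460 = 12907 m/s.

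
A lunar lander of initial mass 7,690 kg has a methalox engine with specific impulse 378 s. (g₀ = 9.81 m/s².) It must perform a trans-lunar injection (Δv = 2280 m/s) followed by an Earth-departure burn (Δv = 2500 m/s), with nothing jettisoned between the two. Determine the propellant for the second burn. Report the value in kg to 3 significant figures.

propellant for the second burn ≈ 2040 kg

v_e = Isp · g₀ = 378 × 9.81 = 3708.2 m/s.
After the first burn: m = 7690 × exp(−2280/3708.2) = 7690 × 0.54072 = 4,158.14 kg.
After the second burn: m = 4,158.14 × exp(−2500/3708.2) = 4,158.14 × 0.50957 = 2,118.86 kg.
Second-burn propellant = 4,158.14 − 2,118.86 = 2,039.28 kg.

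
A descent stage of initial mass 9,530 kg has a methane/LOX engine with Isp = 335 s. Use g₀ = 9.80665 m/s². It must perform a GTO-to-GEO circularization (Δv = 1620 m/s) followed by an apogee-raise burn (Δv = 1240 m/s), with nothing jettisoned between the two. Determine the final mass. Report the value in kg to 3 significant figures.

final mass ≈ 3990 kg

v_e = Isp · g₀ = 335 × 9.80665 = 3285.2 m/s.
After the first burn: m = 9530 × exp(−1620/3285.2) = 9530 × 0.61072 = 5,820.16 kg.
After the second burn: m = 5,820.16 × exp(−1240/3285.2) = 5,820.16 × 0.68561 = 3,990.36 kg.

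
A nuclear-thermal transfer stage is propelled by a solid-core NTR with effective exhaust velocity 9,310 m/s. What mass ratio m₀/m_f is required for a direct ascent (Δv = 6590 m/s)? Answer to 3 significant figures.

mass ratio ≈ 2.03

Rocket equation: m₀/m_f = exp(Δv / v_e) = exp(6590 / 9310.0) = exp(0.7078) = 2.0296.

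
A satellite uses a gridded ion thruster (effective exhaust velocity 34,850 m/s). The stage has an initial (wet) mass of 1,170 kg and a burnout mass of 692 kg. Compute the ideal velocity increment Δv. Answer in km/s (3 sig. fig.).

Δv ≈ 18.3 km/s

Δv = v_e · ln(m₀/m_f) = 34850.0 × ln(1.691) = 34850.0 × 0.5252 ≈ 18302.3 m/s.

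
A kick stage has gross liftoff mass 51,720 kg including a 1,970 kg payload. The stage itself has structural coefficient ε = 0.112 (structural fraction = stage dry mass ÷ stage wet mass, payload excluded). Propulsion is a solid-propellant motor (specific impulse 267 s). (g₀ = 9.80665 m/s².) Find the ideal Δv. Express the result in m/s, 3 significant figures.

Stage wet mass = m₀ − payload = 51,720 − 1,970 = 49,750 kg.
Stage dry mass = ε × stage wet mass = 0.112 × 49,750 = 5,572 kg.
Burnout mass m_f = stage dry + payload = 5,572 + 1,970 = 7,542 kg.
v_e = Isp · g₀ = 267 × 9.80665 = 2618.4 m/s.
Using Δv = v_e ln(m₀/m_f): Δv = v_e · ln(51,720/7,542) = 2618.4 × ln(6.858) = 2618.4 × 1.9254 ≈ 5041 m/s.

Δv ≈ 5040 m/s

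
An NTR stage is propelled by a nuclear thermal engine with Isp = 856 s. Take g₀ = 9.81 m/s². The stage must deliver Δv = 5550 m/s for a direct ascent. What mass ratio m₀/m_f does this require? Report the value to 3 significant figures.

mass ratio ≈ 1.94

v_e = Isp · g₀ = 856 × 9.81 = 8397.4 m/s.
m₀/m_f = exp(Δv / v_e) = exp(5550 / 8397.4) = exp(0.6609) = 1.9366.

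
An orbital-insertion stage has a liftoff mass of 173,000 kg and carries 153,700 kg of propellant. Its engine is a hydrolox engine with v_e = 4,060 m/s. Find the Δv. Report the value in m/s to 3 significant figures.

Δv ≈ 8900 m/s

m_f = m₀ − m_prop = 173,000 − 153,700 = 19,300 kg.
Rocket equation: Δv = v_e · ln(m₀/m_f) = 4060.0 × ln(8.964) = 4060.0 × 2.1932 ≈ 8904.3 m/s.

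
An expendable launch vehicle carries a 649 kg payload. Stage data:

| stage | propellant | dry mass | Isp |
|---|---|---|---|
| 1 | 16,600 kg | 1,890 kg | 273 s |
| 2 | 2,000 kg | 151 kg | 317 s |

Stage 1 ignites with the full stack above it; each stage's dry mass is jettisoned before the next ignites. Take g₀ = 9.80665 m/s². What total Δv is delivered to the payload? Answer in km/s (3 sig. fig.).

Ignition mass of stage 1 = 16,600+1,890 + 2,000+151 + 649 = 21,290 kg.
Stage 1: m₀ = 21,290 kg, m_f = 21,290 − 16,600 = 4,690 kg; Δv = 273×9.80665×ln(4.539) = 2677.2×1.5128 ≈ 4050 m/s.
Stage 2: m₀ = 2,800 kg, m_f = 2,800 − 2,000 = 800 kg; Δv = 317×9.80665×ln(3.5) = 3108.7×1.2528 ≈ 3894 m/s.
Total Δv = 4050 + 3894 = 7944 m/s.

Δv ≈ 7.94 km/s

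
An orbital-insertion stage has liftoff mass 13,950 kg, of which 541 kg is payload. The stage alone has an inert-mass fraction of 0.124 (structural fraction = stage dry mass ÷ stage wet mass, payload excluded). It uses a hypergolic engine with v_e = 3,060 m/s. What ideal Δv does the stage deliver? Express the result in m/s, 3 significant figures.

Δv ≈ 5650 m/s

Stage wet mass = m₀ − payload = 13,950 − 541 = 13,409 kg.
Stage dry mass = ε × stage wet mass = 0.124 × 13,409 = 1,662.72 kg.
Burnout mass m_f = stage dry + payload = 1,662.72 + 541 = 2,203.72 kg.
Using Δv = v_e ln(m₀/m_f): Δv = v_e · ln(13,950/2,203.72) = 3060.0 × ln(6.33) = 3060.0 × 1.8453 ≈ 5647 m/s.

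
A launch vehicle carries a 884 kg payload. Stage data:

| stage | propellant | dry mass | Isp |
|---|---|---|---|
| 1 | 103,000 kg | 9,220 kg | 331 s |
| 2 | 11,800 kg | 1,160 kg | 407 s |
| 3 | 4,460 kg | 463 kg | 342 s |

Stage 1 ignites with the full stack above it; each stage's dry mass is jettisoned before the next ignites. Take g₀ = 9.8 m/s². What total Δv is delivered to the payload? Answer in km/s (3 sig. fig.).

Ignition mass of stage 1 = 103,000+9,220 + 11,800+1,160 + 4,460+463 + 884 = 130,987 kg.
Stage 1: m₀ = 130,987 kg, m_f = 130,987 − 103,000 = 27,987 kg; Δv = 331×9.8×ln(4.68) = 3243.8×1.5434 ≈ 5006 m/s.
Stage 2: m₀ = 18,767 kg, m_f = 18,767 − 11,800 = 6,967 kg; Δv = 407×9.8×ln(2.694) = 3988.6×0.9909 ≈ 3952 m/s.
Stage 3: m₀ = 5,807 kg, m_f = 5,807 − 4,460 = 1,347 kg; Δv = 342×9.8×ln(4.311) = 3351.6×1.4612 ≈ 4897 m/s.
Total Δv = 5006 + 3952 + 4897 = 13855 m/s.

Δv ≈ 13.9 km/s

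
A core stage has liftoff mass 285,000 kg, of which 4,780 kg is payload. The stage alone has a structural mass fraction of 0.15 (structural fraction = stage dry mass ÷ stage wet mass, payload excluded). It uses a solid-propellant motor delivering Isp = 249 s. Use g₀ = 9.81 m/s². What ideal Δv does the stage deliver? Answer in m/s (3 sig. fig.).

Stage wet mass = m₀ − payload = 285,000 − 4,780 = 280,220 kg.
Stage dry mass = ε × stage wet mass = 0.15 × 280,220 = 42,033 kg.
Burnout mass m_f = stage dry + payload = 42,033 + 4,780 = 46,813 kg.
v_e = Isp · g₀ = 249 × 9.81 = 2442.7 m/s.
Δv = v_e · ln(285,000/46,813) = 2442.7 × ln(6.088) = 2442.7 × 1.8063 ≈ 4412 m/s.

Δv ≈ 4410 m/s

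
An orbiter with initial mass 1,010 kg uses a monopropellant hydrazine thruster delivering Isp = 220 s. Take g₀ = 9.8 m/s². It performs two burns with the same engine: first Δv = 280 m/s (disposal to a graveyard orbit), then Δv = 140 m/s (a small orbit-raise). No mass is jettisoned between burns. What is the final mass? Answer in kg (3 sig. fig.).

final mass ≈ 831 kg

v_e = Isp · g₀ = 220 × 9.8 = 2156.0 m/s.
After the first burn: m = 1010 × exp(−280/2156.0) = 1010 × 0.87821 = 886.992 kg.
After the second burn: m = 886.992 × exp(−140/2156.0) = 886.992 × 0.93713 = 831.227 kg.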